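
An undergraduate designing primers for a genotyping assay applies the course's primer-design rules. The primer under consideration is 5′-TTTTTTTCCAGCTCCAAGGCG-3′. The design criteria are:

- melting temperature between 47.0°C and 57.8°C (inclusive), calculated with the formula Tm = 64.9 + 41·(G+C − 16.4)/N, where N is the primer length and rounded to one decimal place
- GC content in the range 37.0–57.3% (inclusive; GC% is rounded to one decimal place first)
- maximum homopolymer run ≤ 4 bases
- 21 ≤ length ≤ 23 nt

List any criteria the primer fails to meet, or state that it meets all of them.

Fails: homopolymer run.

Base counts: A=3, T=8, G=4, C=6 (length 21).
Tm: Tm = 64.9 + 41·(10 − 16.4)/21 = 52.4°C ✓
GC content: GC 10/21 = 47.6% ✓
homopolymer run: longest run = 7, exceeds 4 ✗
length: length 21 ✓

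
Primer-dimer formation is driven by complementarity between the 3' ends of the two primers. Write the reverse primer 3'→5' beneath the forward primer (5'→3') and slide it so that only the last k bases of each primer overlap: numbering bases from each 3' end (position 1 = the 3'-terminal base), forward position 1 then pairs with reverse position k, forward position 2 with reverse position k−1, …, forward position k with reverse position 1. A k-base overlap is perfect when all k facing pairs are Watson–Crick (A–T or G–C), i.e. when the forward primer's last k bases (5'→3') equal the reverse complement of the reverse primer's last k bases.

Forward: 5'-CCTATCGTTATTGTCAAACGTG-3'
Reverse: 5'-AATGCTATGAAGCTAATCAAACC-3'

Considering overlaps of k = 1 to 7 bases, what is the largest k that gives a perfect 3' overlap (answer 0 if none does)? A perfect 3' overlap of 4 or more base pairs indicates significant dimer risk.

Last 7 bases (5'→3') — forward …AAACGTG, reverse …TCAAACC.
Reverse complement of the reverse primer's last 7 bases: GGTTTGA; its first k bases are the reverse complement of the reverse primer's last k bases, so a perfect k-base overlap needs the forward primer's last k bases to equal them.
Comparing (forward last k vs required): k=1: G vs G ✓; k=2: TG vs GG ✗; k=3: GTG vs GGT ✗; k=4: CGTG vs GGTT ✗; k=5: ACGTG vs GGTTT ✗; k=6: AACGTG vs GGTTTG ✗; k=7: AAACGTG vs GGTTTGA ✗.
Only k = 1 is perfect, so the longest perfect 3' overlap is 1.

Longest perfect overlap: 1 complementary base pair; below the dimer-risk threshold (threshold 4).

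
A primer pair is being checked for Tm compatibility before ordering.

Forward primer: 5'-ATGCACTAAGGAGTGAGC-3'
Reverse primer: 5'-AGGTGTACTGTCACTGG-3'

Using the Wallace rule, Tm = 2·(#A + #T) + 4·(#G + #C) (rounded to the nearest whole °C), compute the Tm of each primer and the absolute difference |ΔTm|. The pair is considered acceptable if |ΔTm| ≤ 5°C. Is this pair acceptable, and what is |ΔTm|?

Forward: A=6 T=3 G=6 C=3 → Tm = 2·9 + 4·9 = 54°C.
Reverse: A=3 T=5 G=6 C=3 → Tm = 2·8 + 4·9 = 52°C.
|ΔTm| = |54 − 52| = 2°C, ≤ 5°C.

|ΔTm| = 2°C; the pair is acceptable.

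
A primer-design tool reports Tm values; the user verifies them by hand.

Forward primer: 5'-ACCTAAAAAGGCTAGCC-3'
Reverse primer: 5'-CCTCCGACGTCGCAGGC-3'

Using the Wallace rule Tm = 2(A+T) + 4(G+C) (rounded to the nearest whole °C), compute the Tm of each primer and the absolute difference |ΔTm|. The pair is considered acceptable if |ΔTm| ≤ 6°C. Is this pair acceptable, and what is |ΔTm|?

Forward: A=7 T=2 G=3 C=5 → Tm = 2·9 + 4·8 = 50°C.
Reverse: A=2 T=2 G=5 C=8 → Tm = 2·4 + 4·13 = 60°C.
|ΔTm| = |50 − 60| = 10°C, > 6°C.

|ΔTm| = 10°C; the pair is not acceptable.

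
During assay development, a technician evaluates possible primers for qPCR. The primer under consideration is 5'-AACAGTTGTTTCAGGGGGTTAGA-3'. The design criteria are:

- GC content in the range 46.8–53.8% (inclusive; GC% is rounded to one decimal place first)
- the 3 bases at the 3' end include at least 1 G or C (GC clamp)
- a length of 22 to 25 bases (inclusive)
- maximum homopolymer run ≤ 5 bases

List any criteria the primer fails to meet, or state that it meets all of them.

Base counts: A=6, T=7, G=8, C=2 (length 23).
GC content: GC 10/23 = 43.5%, outside 46.8–53.8% ✗
GC clamp: 3' end AGA has 1 G/C ✓
length: length 23 ✓
homopolymer run: longest run = 5 ✓

Fails: GC content.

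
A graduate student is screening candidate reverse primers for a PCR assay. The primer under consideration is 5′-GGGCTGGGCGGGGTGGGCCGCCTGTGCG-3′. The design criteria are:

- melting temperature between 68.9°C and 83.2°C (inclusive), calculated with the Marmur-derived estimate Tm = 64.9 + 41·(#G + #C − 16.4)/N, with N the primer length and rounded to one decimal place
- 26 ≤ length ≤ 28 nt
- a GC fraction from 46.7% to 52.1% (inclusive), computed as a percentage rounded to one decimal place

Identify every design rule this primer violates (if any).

Base counts: A=0, T=4, G=17, C=7 (length 28).
Tm: Tm = 64.9 + 41·(24 − 16.4)/28 = 76.0°C ✓
length: length 28 ✓
GC content: GC 24/28 = 85.7%, outside 46.7–52.1% ✗

Fails: GC content.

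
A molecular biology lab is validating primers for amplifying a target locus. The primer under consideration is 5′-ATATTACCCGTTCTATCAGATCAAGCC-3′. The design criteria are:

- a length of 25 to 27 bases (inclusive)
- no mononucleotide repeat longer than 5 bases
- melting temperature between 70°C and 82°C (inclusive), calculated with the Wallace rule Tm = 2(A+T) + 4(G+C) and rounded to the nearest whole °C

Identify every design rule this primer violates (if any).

Meets all criteria.

Base counts: A=8, T=8, G=3, C=8 (length 27).
length: length 27 ✓
homopolymer run: longest run = 3 ✓
Tm: Tm = 2·16 + 4·11 = 76°C ✓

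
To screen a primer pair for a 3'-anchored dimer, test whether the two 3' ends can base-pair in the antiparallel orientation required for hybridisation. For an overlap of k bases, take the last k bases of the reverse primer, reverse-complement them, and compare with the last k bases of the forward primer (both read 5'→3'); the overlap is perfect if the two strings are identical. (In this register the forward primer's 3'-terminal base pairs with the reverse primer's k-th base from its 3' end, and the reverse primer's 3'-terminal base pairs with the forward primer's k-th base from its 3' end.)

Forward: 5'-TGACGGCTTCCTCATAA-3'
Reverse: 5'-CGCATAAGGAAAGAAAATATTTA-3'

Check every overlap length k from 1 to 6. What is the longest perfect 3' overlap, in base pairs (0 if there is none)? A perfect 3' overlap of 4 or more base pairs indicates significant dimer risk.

Last 6 bases (5'→3') — forward …TCATAA, reverse …TATTTA.
Reverse complement of the reverse primer's last 6 bases: TAAATA; its first k bases are the reverse complement of the reverse primer's last k bases, so a perfect k-base overlap needs the forward primer's last k bases to equal them.
Comparing (forward last k vs required): k=1: A vs T ✗; k=2: AA vs TA ✗; k=3: TAA vs TAA ✓; k=4: ATAA vs TAAA ✗; k=5: CATAA vs TAAAT ✗; k=6: TCATAA vs TAAATA ✗.
Only k = 3 is perfect, so the longest perfect 3' overlap is 3.

Longest perfect overlap: 3 complementary base pairs; below the dimer-risk threshold (threshold 4).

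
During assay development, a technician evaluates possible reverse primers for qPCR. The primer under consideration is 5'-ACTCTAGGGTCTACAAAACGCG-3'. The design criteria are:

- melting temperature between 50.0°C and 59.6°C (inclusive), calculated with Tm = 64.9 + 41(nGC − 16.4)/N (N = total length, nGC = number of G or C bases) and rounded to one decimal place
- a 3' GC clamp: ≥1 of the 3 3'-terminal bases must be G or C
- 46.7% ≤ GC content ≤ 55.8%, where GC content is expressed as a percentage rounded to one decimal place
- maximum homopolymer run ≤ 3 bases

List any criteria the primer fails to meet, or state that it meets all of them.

Fails: homopolymer run.

Base counts: A=7, T=4, G=5, C=6 (length 22).
Tm: Tm = 64.9 + 41·(11 − 16.4)/22 = 54.8°C ✓
GC clamp: 3' end GCG has 3 G/C ✓
GC content: GC 11/22 = 50.0% ✓
homopolymer run: longest run = 4, exceeds 3 ✗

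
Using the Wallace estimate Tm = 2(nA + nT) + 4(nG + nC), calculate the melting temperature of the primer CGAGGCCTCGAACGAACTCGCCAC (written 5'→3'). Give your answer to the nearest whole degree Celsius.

80°C

Base counts: A=6, T=2, G=6, C=10 (length 24).
Tm = 2·(6+2) + 4·(6+10) = 2·8 + 4·16 = 16 + 64 = 80°C.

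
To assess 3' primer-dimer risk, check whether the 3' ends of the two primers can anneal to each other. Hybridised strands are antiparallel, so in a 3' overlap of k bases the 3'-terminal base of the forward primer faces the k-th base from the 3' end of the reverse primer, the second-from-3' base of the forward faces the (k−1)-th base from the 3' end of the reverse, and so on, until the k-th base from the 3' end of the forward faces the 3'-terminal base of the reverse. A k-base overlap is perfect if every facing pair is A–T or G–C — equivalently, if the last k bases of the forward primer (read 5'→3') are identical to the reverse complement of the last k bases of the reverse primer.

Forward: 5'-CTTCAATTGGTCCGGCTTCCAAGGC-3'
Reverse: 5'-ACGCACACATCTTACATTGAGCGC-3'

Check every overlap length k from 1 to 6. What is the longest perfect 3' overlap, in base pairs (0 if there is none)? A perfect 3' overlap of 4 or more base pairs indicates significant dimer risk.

Longest perfect overlap: 2 complementary base pairs; below the dimer-risk threshold (threshold 4).

Last 6 bases (5'→3') — forward …CAAGGC, reverse …GAGCGC.
Reverse complement of the reverse primer's last 6 bases: GCGCTC; its first k bases are the reverse complement of the reverse primer's last k bases, so a perfect k-base overlap needs the forward primer's last k bases to equal them.
Comparing (forward last k vs required): k=1: C vs G ✗; k=2: GC vs GC ✓; k=3: GGC vs GCG ✗; k=4: AGGC vs GCGC ✗; k=5: AAGGC vs GCGCT ✗; k=6: CAAGGC vs GCGCTC ✗.
Only k = 2 is perfect, so the longest perfect 3' overlap is 2.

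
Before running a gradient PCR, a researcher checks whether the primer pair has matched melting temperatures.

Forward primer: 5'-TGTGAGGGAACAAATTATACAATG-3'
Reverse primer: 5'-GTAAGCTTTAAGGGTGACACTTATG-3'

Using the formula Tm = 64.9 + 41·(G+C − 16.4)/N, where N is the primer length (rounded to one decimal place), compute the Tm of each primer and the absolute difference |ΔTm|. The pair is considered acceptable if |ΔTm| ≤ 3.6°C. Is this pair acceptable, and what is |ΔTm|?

|ΔTm| = 3.8°C; the pair is not acceptable.

Forward: G+C = 8, N = 24 → Tm = 64.9 + 41·(8 − 16.4)/24 = 50.6°C.
Reverse: G+C = 10, N = 25 → Tm = 64.9 + 41·(10 − 16.4)/25 = 54.4°C.
|ΔTm| = |50.6 − 54.4| = 3.8°C, > 3.6°C.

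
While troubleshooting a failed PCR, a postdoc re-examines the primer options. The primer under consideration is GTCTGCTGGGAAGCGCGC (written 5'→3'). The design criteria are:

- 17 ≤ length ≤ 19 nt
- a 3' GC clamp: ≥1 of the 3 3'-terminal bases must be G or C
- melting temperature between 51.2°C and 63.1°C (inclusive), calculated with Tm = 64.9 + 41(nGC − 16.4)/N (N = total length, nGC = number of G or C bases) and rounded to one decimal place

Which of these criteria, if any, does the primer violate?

Base counts: A=2, T=3, G=8, C=5 (length 18).
length: length 18 ✓
GC clamp: 3' end CGC has 3 G/C ✓
Tm: Tm = 64.9 + 41·(13 − 16.4)/18 = 57.2°C ✓

Meets all criteria.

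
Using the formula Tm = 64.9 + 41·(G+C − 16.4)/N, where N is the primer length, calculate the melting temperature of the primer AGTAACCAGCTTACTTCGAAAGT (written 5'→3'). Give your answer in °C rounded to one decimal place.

Base counts: A=8, T=6, G=4, C=5; G+C = 9, N = 23.
Tm = 64.9 + 41·(9 − 16.4)/23 = 64.9 + -303.40/23 = 51.7°C.

51.7°C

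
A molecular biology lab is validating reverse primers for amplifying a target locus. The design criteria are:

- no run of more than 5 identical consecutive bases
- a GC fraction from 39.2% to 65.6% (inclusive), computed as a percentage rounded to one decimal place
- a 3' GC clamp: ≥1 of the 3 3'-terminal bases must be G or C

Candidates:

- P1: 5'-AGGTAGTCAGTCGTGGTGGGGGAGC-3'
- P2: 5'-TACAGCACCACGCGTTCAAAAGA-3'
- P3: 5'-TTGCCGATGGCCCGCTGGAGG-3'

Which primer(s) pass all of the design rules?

P1 and P2.

P1 (25 nt, A=4 T=5 G=13 C=3): longest run = 5 ✓; GC 16/25 = 64.0% ✓; 3' end AGC has 2 G/C ✓ — passes.
P2 (23 nt, A=9 T=3 G=4 C=7): longest run = 4 ✓; GC 11/23 = 47.8% ✓; 3' end AGA has 1 G/C ✓ — passes.
P3 (21 nt, A=2 T=4 G=9 C=6): longest run = 3 ✓; GC 15/21 = 71.4%, outside 39.2–65.6% ✗; 3' end AGG has 2 G/C ✓ — fails.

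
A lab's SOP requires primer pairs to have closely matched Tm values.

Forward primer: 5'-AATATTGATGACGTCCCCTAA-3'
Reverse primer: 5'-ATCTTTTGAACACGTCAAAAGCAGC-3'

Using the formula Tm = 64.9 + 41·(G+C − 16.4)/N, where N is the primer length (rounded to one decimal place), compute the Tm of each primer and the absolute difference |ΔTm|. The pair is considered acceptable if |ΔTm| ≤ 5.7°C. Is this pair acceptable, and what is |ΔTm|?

|ΔTm| = 5.9°C; the pair is not acceptable.

Forward: G+C = 8, N = 21 → Tm = 64.9 + 41·(8 − 16.4)/21 = 48.5°C.
Reverse: G+C = 10, N = 25 → Tm = 64.9 + 41·(10 − 16.4)/25 = 54.4°C.
|ΔTm| = |48.5 − 54.4| = 5.9°C, > 5.7°C.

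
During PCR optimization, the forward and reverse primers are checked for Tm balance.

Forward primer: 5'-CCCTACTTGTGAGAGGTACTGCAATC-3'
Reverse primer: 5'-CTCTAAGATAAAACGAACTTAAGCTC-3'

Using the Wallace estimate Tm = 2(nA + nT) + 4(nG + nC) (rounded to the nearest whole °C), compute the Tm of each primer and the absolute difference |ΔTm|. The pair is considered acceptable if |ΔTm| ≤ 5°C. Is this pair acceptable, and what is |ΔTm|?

Forward: A=6 T=7 G=6 C=7 → Tm = 2·13 + 4·13 = 78°C.
Reverse: A=11 T=6 G=3 C=6 → Tm = 2·17 + 4·9 = 70°C.
|ΔTm| = |78 − 70| = 8°C, > 5°C.

|ΔTm| = 8°C; the pair is not acceptable.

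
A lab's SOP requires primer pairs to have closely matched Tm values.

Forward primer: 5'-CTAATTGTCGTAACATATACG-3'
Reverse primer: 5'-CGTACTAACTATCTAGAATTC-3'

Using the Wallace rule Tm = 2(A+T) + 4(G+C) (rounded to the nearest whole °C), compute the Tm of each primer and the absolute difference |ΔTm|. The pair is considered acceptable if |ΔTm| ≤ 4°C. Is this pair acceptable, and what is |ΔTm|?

|ΔTm| = 0°C; the pair is acceptable.

Forward: A=7 T=7 G=3 C=4 → Tm = 2·14 + 4·7 = 56°C.
Reverse: A=7 T=7 G=2 C=5 → Tm = 2·14 + 4·7 = 56°C.
|ΔTm| = |56 − 56| = 0°C, ≤ 4°C.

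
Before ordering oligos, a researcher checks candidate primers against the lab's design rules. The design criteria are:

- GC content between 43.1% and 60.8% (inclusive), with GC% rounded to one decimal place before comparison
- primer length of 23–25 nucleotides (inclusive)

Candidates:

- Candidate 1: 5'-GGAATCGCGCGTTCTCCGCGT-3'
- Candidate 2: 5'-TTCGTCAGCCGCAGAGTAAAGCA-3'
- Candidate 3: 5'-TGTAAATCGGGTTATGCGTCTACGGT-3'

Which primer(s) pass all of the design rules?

Candidate 1 (21 nt, A=2 T=5 G=7 C=7): GC 14/21 = 66.7%, outside 43.1–60.8% ✗; length 21, outside 23–25 ✗ — fails.
Candidate 2 (23 nt, A=7 T=4 G=6 C=6): GC 12/23 = 52.2% ✓; length 23 ✓ — passes.
Candidate 3 (26 nt, A=5 T=9 G=8 C=4): GC 12/26 = 46.2% ✓; length 26, outside 23–25 ✗ — fails.

Candidate 2 only.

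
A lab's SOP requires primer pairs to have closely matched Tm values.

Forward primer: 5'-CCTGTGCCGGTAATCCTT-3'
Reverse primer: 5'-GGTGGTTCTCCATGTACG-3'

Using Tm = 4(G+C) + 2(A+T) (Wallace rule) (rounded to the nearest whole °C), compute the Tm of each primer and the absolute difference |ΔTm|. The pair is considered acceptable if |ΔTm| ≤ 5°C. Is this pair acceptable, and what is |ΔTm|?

Forward: A=2 T=6 G=4 C=6 → Tm = 2·8 + 4·10 = 56°C.
Reverse: A=2 T=6 G=6 C=4 → Tm = 2·8 + 4·10 = 56°C.
|ΔTm| = |56 − 56| = 0°C, ≤ 5°C.

|ΔTm| = 0°C; the pair is acceptable.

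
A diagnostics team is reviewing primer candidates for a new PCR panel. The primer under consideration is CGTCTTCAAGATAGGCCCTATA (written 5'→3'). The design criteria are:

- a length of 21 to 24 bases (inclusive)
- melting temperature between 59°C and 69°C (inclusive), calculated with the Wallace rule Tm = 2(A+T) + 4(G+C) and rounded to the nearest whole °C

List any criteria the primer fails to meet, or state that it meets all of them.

Meets all criteria.

Base counts: A=6, T=6, G=4, C=6 (length 22).
length: length 22 ✓
Tm: Tm = 2·12 + 4·10 = 64°C ✓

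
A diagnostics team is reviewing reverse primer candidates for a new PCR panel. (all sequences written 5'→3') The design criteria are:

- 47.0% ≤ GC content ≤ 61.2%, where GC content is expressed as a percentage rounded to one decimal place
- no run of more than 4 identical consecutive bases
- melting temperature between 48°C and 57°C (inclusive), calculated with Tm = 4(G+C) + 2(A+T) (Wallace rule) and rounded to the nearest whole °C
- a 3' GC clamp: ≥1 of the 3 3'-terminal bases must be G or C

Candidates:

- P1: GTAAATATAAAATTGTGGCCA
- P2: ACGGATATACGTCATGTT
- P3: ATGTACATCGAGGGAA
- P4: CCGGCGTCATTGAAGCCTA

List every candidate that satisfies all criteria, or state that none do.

None of the candidates satisfy all criteria.

P1 (21 nt, A=9 T=6 G=4 C=2): GC 6/21 = 28.6%, outside 47.0–61.2% ✗; longest run = 4 ✓; Tm = 2·15 + 4·6 = 54°C ✓; 3' end CCA has 2 G/C ✓ — fails.
P2 (18 nt, A=5 T=6 G=4 C=3): GC 7/18 = 38.9%, outside 47.0–61.2% ✗; longest run = 2 ✓; Tm = 2·11 + 4·7 = 50°C ✓; 3' end GTT has 1 G/C ✓ — fails.
P3 (16 nt, A=6 T=3 G=5 C=2): GC 7/16 = 43.8%, outside 47.0–61.2% ✗; longest run = 3 ✓; Tm = 2·9 + 4·7 = 46°C, outside 48–57°C ✗; 3' end GAA has 1 G/C ✓ — fails.
P4 (19 nt, A=4 T=4 G=5 C=6): GC 11/19 = 57.9% ✓; longest run = 2 ✓; Tm = 2·8 + 4·11 = 60°C, outside 48–57°C ✗; 3' end CTA has 1 G/C ✓ — fails.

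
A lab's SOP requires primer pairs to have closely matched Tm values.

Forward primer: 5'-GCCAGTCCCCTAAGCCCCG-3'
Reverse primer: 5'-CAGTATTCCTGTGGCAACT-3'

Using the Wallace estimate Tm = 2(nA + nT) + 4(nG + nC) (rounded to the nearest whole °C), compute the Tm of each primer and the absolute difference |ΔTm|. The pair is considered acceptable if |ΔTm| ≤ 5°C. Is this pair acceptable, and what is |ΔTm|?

|ΔTm| = 10°C; the pair is not acceptable.

Forward: A=3 T=2 G=4 C=10 → Tm = 2·5 + 4·14 = 66°C.
Reverse: A=4 T=6 G=4 C=5 → Tm = 2·10 + 4·9 = 56°C.
|ΔTm| = |66 − 56| = 10°C, > 5°C.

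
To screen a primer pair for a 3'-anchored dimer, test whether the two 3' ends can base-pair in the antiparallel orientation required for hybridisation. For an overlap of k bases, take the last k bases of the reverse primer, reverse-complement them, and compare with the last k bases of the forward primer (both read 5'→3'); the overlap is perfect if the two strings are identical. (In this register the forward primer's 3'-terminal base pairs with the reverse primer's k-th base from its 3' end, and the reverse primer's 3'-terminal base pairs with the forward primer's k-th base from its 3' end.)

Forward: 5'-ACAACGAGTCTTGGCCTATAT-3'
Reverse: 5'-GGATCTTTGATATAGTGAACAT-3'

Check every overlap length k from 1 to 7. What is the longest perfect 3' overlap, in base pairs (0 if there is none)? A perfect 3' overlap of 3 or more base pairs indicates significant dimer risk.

Longest perfect overlap: 2 complementary base pairs; below the dimer-risk threshold (threshold 3).

Last 7 bases (5'→3') — forward …CCTATAT, reverse …TGAACAT.
Reverse complement of the reverse primer's last 7 bases: ATGTTCA; its first k bases are the reverse complement of the reverse primer's last k bases, so a perfect k-base overlap needs the forward primer's last k bases to equal them.
Comparing (forward last k vs required): k=1: T vs A ✗; k=2: AT vs AT ✓; k=3: TAT vs ATG ✗; k=4: ATAT vs ATGT ✗; k=5: TATAT vs ATGTT ✗; k=6: CTATAT vs ATGTTC ✗; k=7: CCTATAT vs ATGTTCA ✗.
Only k = 2 is perfect, so the longest perfect 3' overlap is 2.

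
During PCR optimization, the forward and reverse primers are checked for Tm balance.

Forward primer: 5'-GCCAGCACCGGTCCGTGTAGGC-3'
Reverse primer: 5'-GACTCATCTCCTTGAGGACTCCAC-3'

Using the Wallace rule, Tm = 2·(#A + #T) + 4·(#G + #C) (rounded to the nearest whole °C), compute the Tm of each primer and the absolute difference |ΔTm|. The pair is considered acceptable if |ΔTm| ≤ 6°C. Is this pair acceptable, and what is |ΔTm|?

|ΔTm| = 2°C; the pair is acceptable.

Forward: A=3 T=3 G=8 C=8 → Tm = 2·6 + 4·16 = 76°C.
Reverse: A=5 T=6 G=4 C=9 → Tm = 2·11 + 4·13 = 74°C.
|ΔTm| = |76 − 74| = 2°C, ≤ 6°C.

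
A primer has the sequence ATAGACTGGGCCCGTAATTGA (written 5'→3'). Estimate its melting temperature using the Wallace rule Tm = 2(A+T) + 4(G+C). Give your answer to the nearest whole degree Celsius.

Base counts: A=6, T=5, G=6, C=4 (length 21).
Tm = 2·(6+5) + 4·(6+4) = 2·11 + 4·10 = 22 + 40 = 62°C.

62°C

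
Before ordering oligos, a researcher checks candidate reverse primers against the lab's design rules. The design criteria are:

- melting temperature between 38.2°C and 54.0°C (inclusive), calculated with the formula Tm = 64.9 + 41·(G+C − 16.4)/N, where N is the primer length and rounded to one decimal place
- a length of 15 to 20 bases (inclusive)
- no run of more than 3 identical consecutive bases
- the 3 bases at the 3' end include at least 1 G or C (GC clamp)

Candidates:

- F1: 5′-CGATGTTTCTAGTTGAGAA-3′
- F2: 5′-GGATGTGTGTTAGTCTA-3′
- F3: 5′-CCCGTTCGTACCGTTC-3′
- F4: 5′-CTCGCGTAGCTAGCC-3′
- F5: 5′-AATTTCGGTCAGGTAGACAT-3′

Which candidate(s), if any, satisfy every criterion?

F1 (19 nt, A=5 T=7 G=5 C=2): Tm = 64.9 + 41·(7 − 16.4)/19 = 44.6°C ✓; length 19 ✓; longest run = 3 ✓; 3' end GAA has 1 G/C ✓ — passes.
F2 (17 nt, A=3 T=7 G=6 C=1): Tm = 64.9 + 41·(7 − 16.4)/17 = 42.2°C ✓; length 17 ✓; longest run = 2 ✓; 3' end CTA has 1 G/C ✓ — passes.
F3 (16 nt, A=1 T=5 G=3 C=7): Tm = 64.9 + 41·(10 − 16.4)/16 = 48.5°C ✓; length 16 ✓; longest run = 3 ✓; 3' end TTC has 1 G/C ✓ — passes.
F4 (15 nt, A=2 T=3 G=4 C=6): Tm = 64.9 + 41·(10 − 16.4)/15 = 47.4°C ✓; length 15 ✓; longest run = 2 ✓; 3' end GCC has 3 G/C ✓ — passes.
F5 (20 nt, A=6 T=6 G=5 C=3): Tm = 64.9 + 41·(8 − 16.4)/20 = 47.7°C ✓; length 20 ✓; longest run = 3 ✓; 3' end CAT has 1 G/C ✓ — passes.

F1, F2, F3, F4 and F5.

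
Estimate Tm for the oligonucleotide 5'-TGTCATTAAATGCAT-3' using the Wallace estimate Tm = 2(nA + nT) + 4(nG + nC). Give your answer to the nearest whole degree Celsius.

Base counts: A=5, T=6, G=2, C=2 (length 15).
Tm = 2·(5+6) + 4·(2+2) = 2·11 + 4·4 = 22 + 16 = 38°C.

38°C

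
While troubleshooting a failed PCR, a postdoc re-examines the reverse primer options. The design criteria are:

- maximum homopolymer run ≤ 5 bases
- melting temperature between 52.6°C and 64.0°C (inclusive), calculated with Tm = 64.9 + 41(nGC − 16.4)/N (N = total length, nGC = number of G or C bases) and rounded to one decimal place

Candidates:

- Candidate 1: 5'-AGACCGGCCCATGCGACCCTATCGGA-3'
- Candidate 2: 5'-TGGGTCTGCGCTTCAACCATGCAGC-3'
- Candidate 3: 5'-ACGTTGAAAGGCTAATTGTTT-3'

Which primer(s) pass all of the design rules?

Candidate 1 (26 nt, A=6 T=3 G=7 C=10): longest run = 3 ✓; Tm = 64.9 + 41·(17 − 16.4)/26 = 65.8°C, outside 52.6–64.0°C ✗ — fails.
Candidate 2 (25 nt, A=4 T=6 G=7 C=8): longest run = 3 ✓; Tm = 64.9 + 41·(15 − 16.4)/25 = 62.6°C ✓ — passes.
Candidate 3 (21 nt, A=6 T=8 G=5 C=2): longest run = 3 ✓; Tm = 64.9 + 41·(7 − 16.4)/21 = 46.5°C, outside 52.6–64.0°C ✗ — fails.

Candidate 2 only.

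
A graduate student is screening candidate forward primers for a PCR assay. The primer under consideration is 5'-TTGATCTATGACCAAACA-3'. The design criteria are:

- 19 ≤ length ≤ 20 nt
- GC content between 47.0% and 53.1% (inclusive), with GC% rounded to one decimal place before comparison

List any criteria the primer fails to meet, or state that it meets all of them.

Fails: length, GC content.

Base counts: A=7, T=5, G=2, C=4 (length 18).
length: length 18, outside 19–20 ✗
GC content: GC 6/18 = 33.3%, outside 47.0–53.1% ✗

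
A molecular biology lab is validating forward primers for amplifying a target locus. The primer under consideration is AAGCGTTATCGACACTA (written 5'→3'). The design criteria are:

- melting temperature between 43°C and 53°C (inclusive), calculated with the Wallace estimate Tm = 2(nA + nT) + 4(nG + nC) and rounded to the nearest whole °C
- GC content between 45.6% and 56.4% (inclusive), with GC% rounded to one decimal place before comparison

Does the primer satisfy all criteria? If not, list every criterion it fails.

Base counts: A=6, T=4, G=3, C=4 (length 17).
Tm: Tm = 2·10 + 4·7 = 48°C ✓
GC content: GC 7/17 = 41.2%, outside 45.6–56.4% ✗

Fails: GC content.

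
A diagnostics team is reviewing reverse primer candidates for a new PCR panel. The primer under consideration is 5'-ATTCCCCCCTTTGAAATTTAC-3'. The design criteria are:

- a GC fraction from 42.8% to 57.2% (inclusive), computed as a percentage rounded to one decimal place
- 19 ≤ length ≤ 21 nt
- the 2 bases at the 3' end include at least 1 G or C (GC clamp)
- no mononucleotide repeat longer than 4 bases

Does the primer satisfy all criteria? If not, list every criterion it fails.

Base counts: A=5, T=8, G=1, C=7 (length 21).
GC content: GC 8/21 = 38.1%, outside 42.8–57.2% ✗
length: length 21 ✓
GC clamp: 3' end AC has 1 G/C ✓
homopolymer run: longest run = 6, exceeds 4 ✗

Fails: GC content, homopolymer run.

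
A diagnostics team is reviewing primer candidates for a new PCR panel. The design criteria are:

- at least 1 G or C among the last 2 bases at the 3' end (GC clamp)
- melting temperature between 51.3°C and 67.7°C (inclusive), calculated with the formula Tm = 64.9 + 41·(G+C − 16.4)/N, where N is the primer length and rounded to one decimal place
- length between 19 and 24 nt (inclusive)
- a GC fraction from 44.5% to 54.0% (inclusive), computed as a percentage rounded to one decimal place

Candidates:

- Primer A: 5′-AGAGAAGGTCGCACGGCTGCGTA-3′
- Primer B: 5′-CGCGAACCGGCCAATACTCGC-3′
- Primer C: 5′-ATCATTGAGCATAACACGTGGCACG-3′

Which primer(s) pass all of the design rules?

Primer A (23 nt, A=6 T=3 G=9 C=5): 3' end TA has 0 G/C, need ≥1 ✗; Tm = 64.9 + 41·(14 − 16.4)/23 = 60.6°C ✓; length 23 ✓; GC 14/23 = 60.9%, outside 44.5–54.0% ✗ — fails.
Primer B (21 nt, A=5 T=2 G=5 C=9): 3' end GC has 2 G/C ✓; Tm = 64.9 + 41·(14 − 16.4)/21 = 60.2°C ✓; length 21 ✓; GC 14/21 = 66.7%, outside 44.5–54.0% ✗ — fails.
Primer C (25 nt, A=8 T=5 G=6 C=6): 3' end CG has 2 G/C ✓; Tm = 64.9 + 41·(12 − 16.4)/25 = 57.7°C ✓; length 25, outside 19–24 ✗; GC 12/25 = 48.0% ✓ — fails.

None of the candidates satisfy all criteria.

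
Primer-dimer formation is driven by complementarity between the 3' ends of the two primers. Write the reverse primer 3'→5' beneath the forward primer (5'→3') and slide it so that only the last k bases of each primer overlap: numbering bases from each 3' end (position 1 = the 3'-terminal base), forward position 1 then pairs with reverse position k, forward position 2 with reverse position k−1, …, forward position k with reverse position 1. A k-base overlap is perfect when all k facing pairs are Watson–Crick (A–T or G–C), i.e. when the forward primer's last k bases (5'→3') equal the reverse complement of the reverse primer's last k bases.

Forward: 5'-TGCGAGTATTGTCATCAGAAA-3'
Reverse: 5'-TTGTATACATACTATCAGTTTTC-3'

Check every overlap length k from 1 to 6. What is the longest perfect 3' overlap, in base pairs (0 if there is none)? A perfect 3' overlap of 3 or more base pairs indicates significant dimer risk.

Last 6 bases (5'→3') — forward …CAGAAA, reverse …GTTTTC.
Reverse complement of the reverse primer's last 6 bases: GAAAAC; its first k bases are the reverse complement of the reverse primer's last k bases, so a perfect k-base overlap needs the forward primer's last k bases to equal them.
Comparing (forward last k vs required): k=1: A vs G ✗; k=2: AA vs GA ✗; k=3: AAA vs GAA ✗; k=4: GAAA vs GAAA ✓; k=5: AGAAA vs GAAAA ✗; k=6: CAGAAA vs GAAAAC ✗.
Only k = 4 is perfect, so the longest perfect 3' overlap is 4.

Longest perfect overlap: 4 complementary base pairs; significant dimer risk (threshold 3).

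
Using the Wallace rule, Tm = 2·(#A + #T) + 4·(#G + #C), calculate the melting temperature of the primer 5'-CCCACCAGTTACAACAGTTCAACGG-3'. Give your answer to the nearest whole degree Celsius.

76°C

Base counts: A=8, T=4, G=4, C=9 (length 25).
Tm = 2·(8+4) + 4·(4+9) = 2·12 + 4·13 = 24 + 52 = 76°C.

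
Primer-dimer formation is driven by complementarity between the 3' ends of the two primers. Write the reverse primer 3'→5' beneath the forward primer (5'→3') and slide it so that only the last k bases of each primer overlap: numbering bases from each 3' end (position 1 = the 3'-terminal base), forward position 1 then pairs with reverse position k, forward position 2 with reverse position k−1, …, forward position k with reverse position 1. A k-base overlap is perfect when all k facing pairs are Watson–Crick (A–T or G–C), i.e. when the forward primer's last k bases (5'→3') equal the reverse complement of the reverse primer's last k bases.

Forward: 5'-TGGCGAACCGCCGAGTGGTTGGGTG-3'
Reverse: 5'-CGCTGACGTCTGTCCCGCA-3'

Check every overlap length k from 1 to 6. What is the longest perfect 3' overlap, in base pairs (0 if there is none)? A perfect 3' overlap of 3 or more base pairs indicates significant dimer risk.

Longest perfect overlap: 2 complementary base pairs; below the dimer-risk threshold (threshold 3).

Last 6 bases (5'→3') — forward …TGGGTG, reverse …CCCGCA.
Reverse complement of the reverse primer's last 6 bases: TGCGGG; its first k bases are the reverse complement of the reverse primer's last k bases, so a perfect k-base overlap needs the forward primer's last k bases to equal them.
Comparing (forward last k vs required): k=1: G vs T ✗; k=2: TG vs TG ✓; k=3: GTG vs TGC ✗; k=4: GGTG vs TGCG ✗; k=5: GGGTG vs TGCGG ✗; k=6: TGGGTG vs TGCGGG ✗.
Only k = 2 is perfect, so the longest perfect 3' overlap is 2.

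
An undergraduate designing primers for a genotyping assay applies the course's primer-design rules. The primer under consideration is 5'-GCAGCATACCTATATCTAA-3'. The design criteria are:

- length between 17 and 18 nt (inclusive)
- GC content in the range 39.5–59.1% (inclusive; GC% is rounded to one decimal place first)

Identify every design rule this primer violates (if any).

Base counts: A=7, T=5, G=2, C=5 (length 19).
length: length 19, outside 17–18 ✗
GC content: GC 7/19 = 36.8%, outside 39.5–59.1% ✗

Fails: length, GC content.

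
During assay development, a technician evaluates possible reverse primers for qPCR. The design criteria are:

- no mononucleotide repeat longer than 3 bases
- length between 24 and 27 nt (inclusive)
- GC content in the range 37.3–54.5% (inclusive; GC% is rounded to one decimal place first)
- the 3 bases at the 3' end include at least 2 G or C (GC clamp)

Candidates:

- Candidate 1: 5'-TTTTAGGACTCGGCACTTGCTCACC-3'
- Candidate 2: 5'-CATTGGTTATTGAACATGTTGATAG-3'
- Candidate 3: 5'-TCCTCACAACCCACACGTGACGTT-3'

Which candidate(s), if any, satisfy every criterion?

Candidate 1 (25 nt, A=4 T=8 G=5 C=8): longest run = 4, exceeds 3 ✗; length 25 ✓; GC 13/25 = 52.0% ✓; 3' end ACC has 2 G/C ✓ — fails.
Candidate 2 (25 nt, A=7 T=10 G=6 C=2): longest run = 2 ✓; length 25 ✓; GC 8/25 = 32.0%, outside 37.3–54.5% ✗; 3' end TAG has 1 G/C, need ≥2 ✗ — fails.
Candidate 3 (24 nt, A=6 T=5 G=3 C=10): longest run = 3 ✓; length 24 ✓; GC 13/24 = 54.2% ✓; 3' end GTT has 1 G/C, need ≥2 ✗ — fails.

None of the candidates satisfy all criteria.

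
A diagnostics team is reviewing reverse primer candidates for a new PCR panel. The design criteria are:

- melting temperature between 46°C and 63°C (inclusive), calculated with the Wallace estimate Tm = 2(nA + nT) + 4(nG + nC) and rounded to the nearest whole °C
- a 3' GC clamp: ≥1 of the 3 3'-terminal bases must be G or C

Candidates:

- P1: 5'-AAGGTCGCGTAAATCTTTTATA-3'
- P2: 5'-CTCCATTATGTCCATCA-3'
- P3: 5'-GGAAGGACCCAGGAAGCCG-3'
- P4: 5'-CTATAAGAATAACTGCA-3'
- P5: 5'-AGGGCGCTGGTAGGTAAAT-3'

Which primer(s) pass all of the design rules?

P2 only.

P1 (22 nt, A=7 T=8 G=4 C=3): Tm = 2·15 + 4·7 = 58°C ✓; 3' end ATA has 0 G/C, need ≥1 ✗ — fails.
P2 (17 nt, A=4 T=6 G=1 C=6): Tm = 2·10 + 4·7 = 48°C ✓; 3' end TCA has 1 G/C ✓ — passes.
P3 (19 nt, A=6 T=0 G=8 C=5): Tm = 2·6 + 4·13 = 64°C, outside 46–63°C ✗; 3' end CCG has 3 G/C ✓ — fails.
P4 (17 nt, A=8 T=4 G=2 C=3): Tm = 2·12 + 4·5 = 44°C, outside 46–63°C ✗; 3' end GCA has 2 G/C ✓ — fails.
P5 (19 nt, A=5 T=4 G=8 C=2): Tm = 2·9 + 4·10 = 58°C ✓; 3' end AAT has 0 G/C, need ≥1 ✗ — fails.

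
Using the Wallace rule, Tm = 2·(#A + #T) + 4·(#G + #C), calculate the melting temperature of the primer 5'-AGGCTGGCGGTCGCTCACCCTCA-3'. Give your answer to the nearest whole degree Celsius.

78°C

Base counts: A=3, T=4, G=7, C=9 (length 23).
Tm = 2·(3+4) + 4·(7+9) = 2·7 + 4·16 = 14 + 64 = 78°C.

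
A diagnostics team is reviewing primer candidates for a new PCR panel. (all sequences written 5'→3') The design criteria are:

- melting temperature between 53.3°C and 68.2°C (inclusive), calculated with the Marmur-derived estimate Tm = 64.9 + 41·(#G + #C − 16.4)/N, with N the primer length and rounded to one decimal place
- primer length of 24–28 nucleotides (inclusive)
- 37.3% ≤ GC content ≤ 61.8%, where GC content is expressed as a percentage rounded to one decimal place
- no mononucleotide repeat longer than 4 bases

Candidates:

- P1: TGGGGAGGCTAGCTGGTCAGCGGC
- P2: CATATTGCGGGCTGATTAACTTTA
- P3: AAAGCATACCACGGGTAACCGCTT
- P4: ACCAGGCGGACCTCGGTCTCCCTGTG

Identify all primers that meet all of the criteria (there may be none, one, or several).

P3 only.

P1 (24 nt, A=3 T=4 G=12 C=5): Tm = 64.9 + 41·(17 − 16.4)/24 = 65.9°C ✓; length 24 ✓; GC 17/24 = 70.8%, outside 37.3–61.8% ✗; longest run = 4 ✓ — fails.
P2 (24 nt, A=6 T=9 G=5 C=4): Tm = 64.9 + 41·(9 − 16.4)/24 = 52.3°C, outside 53.3–68.2°C ✗; length 24 ✓; GC 9/24 = 37.5% ✓; longest run = 3 ✓ — fails.
P3 (24 nt, A=8 T=4 G=5 C=7): Tm = 64.9 + 41·(12 − 16.4)/24 = 57.4°C ✓; length 24 ✓; GC 12/24 = 50.0% ✓; longest run = 3 ✓ — passes.
P4 (26 nt, A=3 T=5 G=8 C=10): Tm = 64.9 + 41·(18 − 16.4)/26 = 67.4°C ✓; length 26 ✓; GC 18/26 = 69.2%, outside 37.3–61.8% ✗; longest run = 3 ✓ — fails.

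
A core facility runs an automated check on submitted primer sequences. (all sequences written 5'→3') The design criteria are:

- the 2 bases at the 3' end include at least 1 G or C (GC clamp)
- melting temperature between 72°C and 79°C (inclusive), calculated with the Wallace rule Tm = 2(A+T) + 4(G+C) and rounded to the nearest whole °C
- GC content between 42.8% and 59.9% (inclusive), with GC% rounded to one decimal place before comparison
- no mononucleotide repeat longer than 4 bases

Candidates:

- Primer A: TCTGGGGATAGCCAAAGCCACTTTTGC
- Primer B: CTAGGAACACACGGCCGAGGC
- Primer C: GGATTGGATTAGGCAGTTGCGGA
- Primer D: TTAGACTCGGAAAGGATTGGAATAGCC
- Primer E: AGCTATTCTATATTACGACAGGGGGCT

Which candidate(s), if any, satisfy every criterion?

Primer A (27 nt, A=6 T=7 G=7 C=7): 3' end GC has 2 G/C ✓; Tm = 2·13 + 4·14 = 82°C, outside 72–79°C ✗; GC 14/27 = 51.9% ✓; longest run = 4 ✓ — fails.
Primer B (21 nt, A=6 T=1 G=7 C=7): 3' end GC has 2 G/C ✓; Tm = 2·7 + 4·14 = 70°C, outside 72–79°C ✗; GC 14/21 = 66.7%, outside 42.8–59.9% ✗; longest run = 2 ✓ — fails.
Primer C (23 nt, A=5 T=6 G=10 C=2): 3' end GA has 1 G/C ✓; Tm = 2·11 + 4·12 = 70°C, outside 72–79°C ✗; GC 12/23 = 52.2% ✓; longest run = 2 ✓ — fails.
Primer D (27 nt, A=9 T=6 G=8 C=4): 3' end CC has 2 G/C ✓; Tm = 2·15 + 4·12 = 78°C ✓; GC 12/27 = 44.4% ✓; longest run = 3 ✓ — passes.
Primer E (27 nt, A=7 T=8 G=7 C=5): 3' end CT has 1 G/C ✓; Tm = 2·15 + 4·12 = 78°C ✓; GC 12/27 = 44.4% ✓; longest run = 5, exceeds 4 ✗ — fails.

Primer D only.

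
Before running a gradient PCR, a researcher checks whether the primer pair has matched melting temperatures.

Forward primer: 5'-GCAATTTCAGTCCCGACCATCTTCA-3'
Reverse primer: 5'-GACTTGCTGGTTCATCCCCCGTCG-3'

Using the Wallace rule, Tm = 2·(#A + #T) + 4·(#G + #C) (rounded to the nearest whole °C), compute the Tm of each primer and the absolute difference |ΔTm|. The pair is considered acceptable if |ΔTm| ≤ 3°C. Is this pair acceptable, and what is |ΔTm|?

Forward: A=6 T=7 G=3 C=9 → Tm = 2·13 + 4·12 = 74°C.
Reverse: A=2 T=7 G=6 C=9 → Tm = 2·9 + 4·15 = 78°C.
|ΔTm| = |74 − 78| = 4°C, > 3°C.

|ΔTm| = 4°C; the pair is not acceptable.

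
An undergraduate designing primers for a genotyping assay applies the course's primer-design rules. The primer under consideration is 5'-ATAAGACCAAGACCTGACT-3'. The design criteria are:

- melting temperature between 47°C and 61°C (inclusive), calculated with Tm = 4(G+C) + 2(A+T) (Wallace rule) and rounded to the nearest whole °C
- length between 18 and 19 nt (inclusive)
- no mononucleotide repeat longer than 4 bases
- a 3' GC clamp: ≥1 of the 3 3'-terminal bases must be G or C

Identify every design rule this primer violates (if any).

Meets all criteria.

Base counts: A=8, T=3, G=3, C=5 (length 19).
Tm: Tm = 2·11 + 4·8 = 54°C ✓
length: length 19 ✓
homopolymer run: longest run = 2 ✓
GC clamp: 3' end ACT has 1 G/C ✓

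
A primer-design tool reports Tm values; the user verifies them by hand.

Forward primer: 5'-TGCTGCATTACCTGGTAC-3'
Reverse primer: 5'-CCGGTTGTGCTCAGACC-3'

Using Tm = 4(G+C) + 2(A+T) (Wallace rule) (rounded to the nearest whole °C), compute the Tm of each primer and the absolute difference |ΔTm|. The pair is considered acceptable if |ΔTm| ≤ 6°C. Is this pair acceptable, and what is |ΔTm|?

|ΔTm| = 2°C; the pair is acceptable.

Forward: A=3 T=6 G=4 C=5 → Tm = 2·9 + 4·9 = 54°C.
Reverse: A=2 T=4 G=5 C=6 → Tm = 2·6 + 4·11 = 56°C.
|ΔTm| = |54 − 56| = 2°C, ≤ 6°C.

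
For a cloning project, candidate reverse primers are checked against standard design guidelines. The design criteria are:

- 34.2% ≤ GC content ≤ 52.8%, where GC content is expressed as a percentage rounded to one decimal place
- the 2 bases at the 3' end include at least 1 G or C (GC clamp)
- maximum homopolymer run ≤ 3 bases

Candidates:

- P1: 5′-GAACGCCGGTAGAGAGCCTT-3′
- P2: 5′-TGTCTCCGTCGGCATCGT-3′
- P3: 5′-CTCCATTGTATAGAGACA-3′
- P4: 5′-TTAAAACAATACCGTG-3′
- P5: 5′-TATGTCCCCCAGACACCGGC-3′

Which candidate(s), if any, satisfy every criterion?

P3 only.

P1 (20 nt, A=5 T=3 G=7 C=5): GC 12/20 = 60.0%, outside 34.2–52.8% ✗; 3' end TT has 0 G/C, need ≥1 ✗; longest run = 2 ✓ — fails.
P2 (18 nt, A=1 T=6 G=5 C=6): GC 11/18 = 61.1%, outside 34.2–52.8% ✗; 3' end GT has 1 G/C ✓; longest run = 2 ✓ — fails.
P3 (18 nt, A=6 T=5 G=3 C=4): GC 7/18 = 38.9% ✓; 3' end CA has 1 G/C ✓; longest run = 2 ✓ — passes.
P4 (16 nt, A=7 T=4 G=2 C=3): GC 5/16 = 31.3%, outside 34.2–52.8% ✗; 3' end TG has 1 G/C ✓; longest run = 4, exceeds 3 ✗ — fails.
P5 (20 nt, A=4 T=3 G=4 C=9): GC 13/20 = 65.0%, outside 34.2–52.8% ✗; 3' end GC has 2 G/C ✓; longest run = 5, exceeds 3 ✗ — fails.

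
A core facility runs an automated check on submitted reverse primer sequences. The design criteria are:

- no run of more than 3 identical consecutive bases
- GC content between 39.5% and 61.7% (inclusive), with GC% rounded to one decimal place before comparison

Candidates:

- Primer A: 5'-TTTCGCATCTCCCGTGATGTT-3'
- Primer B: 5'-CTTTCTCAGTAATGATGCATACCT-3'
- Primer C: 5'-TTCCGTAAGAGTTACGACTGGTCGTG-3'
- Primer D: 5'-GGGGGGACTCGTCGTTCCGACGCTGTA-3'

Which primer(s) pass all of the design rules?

Primer A and Primer C.

Primer A (21 nt, A=2 T=9 G=4 C=6): longest run = 3 ✓; GC 10/21 = 47.6% ✓ — passes.
Primer B (24 nt, A=6 T=9 G=3 C=6): longest run = 3 ✓; GC 9/24 = 37.5%, outside 39.5–61.7% ✗ — fails.
Primer C (26 nt, A=5 T=8 G=8 C=5): longest run = 2 ✓; GC 13/26 = 50.0% ✓ — passes.
Primer D (27 nt, A=3 T=6 G=11 C=7): longest run = 6, exceeds 3 ✗; GC 18/27 = 66.7%, outside 39.5–61.7% ✗ — fails.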